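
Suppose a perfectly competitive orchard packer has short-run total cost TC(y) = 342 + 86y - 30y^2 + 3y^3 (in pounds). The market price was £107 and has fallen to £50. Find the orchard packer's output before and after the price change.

Output falls from 7 to 6

AVC = 86 - 30y + 3y^2, minimized at y = 5 where min AVC = £11. MC = 86 - 60y + 9y^2.
At P = £107 ≥ min AVC, set P = MC on the rising branch: y = 7.
At P = £50 ≥ min AVC, set P = MC: y = 6. The firm stays open but cuts output.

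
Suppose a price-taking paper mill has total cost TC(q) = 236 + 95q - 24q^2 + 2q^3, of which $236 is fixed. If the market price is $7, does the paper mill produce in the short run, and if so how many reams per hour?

Variable cost is VC = 95q - 24q^2 + 2q^3, so AVC = VC/q = 95 - 24q + 2q^2 and MC = dTC/dq = 95 - 48q + 6q^2.
AVC hits its minimum where MC = AVC, at q = 6, giving min AVC = 95 - 24·6 + 2·6^2 = $23.
Since P = $7 < min AVC = $23, price fails to cover variable cost at any output.
Best response: produce nothing and absorb the $236 fixed cost.

Shut down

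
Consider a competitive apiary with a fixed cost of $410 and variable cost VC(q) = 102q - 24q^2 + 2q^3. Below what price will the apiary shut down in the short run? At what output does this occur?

The firm shuts down when price falls below the minimum of average variable cost. AVC = VC/q = 102 - 24q + 2q^2.
At the minimum of AVC, MC = AVC. MC = 102 - 48q + 6q^2; setting MC = AVC gives 4q^2 - 24q = 0, so q = 6. min AVC = 30.
The firm shuts down for any P below $30.

$30 per unit, at q = 6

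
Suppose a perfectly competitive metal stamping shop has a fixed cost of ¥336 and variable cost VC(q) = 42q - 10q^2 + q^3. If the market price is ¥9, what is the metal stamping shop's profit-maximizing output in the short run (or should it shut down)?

Strip out fixed cost: VC = 42q - 10q^2 + q^3. Then AVC = 42 - 10q + q^2 and MC = 42 - 20q + 3q^2.
AVC hits its minimum where MC = AVC, at q = 5, giving min AVC = 42 - 10·5 + 5^2 = ¥17.
With P < min AVC (¥9 < ¥17), every unit sold adds to the loss.
Shutting down limits the loss to fixed cost, ¥336.

Shut down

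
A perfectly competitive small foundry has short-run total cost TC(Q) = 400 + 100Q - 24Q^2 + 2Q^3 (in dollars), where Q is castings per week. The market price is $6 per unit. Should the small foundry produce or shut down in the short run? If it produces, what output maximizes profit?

Shut down

From TC, MC = TC'(Q) = 100 - 48Q + 6Q^2 and AVC = VC/Q = 100 - 24Q + 2Q^2.
The AVC parabola has its vertex at Q = 24/4 = 6, where AVC = 100 - 24·6 + 2·6^2 = $28.
Since P = $6 < min AVC = $28, price fails to cover variable cost at any output.
Best response: produce nothing and absorb the $400 fixed cost.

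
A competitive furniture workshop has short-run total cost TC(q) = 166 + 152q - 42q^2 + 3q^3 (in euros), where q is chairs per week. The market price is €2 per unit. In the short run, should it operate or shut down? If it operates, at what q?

Strip out fixed cost: VC = 152q - 42q^2 + 3q^3. Then AVC = 152 - 42q + 3q^2 and MC = 152 - 84q + 9q^2.
AVC is minimized where dAVC/dq = -42 + 6q = 0, at q = 7; min AVC = 152 - 42·7 + 3·7^2 = €5.
Since P = €2 < min AVC = €5, price fails to cover variable cost at any output.
Best response: produce nothing and absorb the €166 fixed cost.

Shut down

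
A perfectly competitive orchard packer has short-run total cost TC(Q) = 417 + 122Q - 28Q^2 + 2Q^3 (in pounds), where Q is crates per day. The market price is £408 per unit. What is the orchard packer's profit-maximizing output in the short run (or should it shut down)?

Produce at Q = 13

Variable cost is VC = 122Q - 28Q^2 + 2Q^3, so AVC = VC/Q = 122 - 28Q + 2Q^2 and MC = dTC/dQ = 122 - 56Q + 6Q^2.
AVC hits its minimum where MC = AVC, at Q = 7, giving min AVC = 122 - 28·7 + 2·7^2 = £24.
Since P = £408 ≥ min AVC = £24, price covers variable cost and the firm should produce.
Set P = MC: 408 = 122 - 56Q + 6Q^2 → -286 - 56Q + 6Q^2 = 0. The roots are Q = -11/3 and Q = 13; the profit-maximizing output is on the rising part of MC, so Q* = 13.
Check: AVC at Q = 13 is £96 ≤ P, so revenue covers variable cost.
Profit = P·Q − TC = 408·13 − 1665 = £3639.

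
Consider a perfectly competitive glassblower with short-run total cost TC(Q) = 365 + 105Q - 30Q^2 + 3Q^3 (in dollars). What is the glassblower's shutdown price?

$30 per unit

The shutdown price is the minimum of AVC. VC = 105Q - 30Q^2 + 3Q^3, so AVC = 105 - 30Q + 3Q^2.
dAVC/dQ = -30 + 6Q = 0 gives Q = 5. min AVC = 105 - 30·5 + 3·5^2 = 30.
So the shutdown price is $30.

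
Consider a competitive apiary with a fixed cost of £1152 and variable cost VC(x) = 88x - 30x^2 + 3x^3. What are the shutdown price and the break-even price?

Shutdown price = £13; break-even price = £184

AVC = 88 - 30x + 3x^2; minimized at x = 5, giving min AVC = £13. That is the shutdown price.
ATC = 1152/x + 88 - 30x + 3x^2. Setting dATC/dx = −1152/x^2 − 30 + 6x = 0 gives x = 8 (since 6·8^3 − 30·8^2 = 1152).
min ATC = 1152/8 + 88 − 30·8 + 3·8^2 = £184. That is the break-even price.
For £13 ≤ P < £184 the firm produces at a loss; below £13 it shuts down.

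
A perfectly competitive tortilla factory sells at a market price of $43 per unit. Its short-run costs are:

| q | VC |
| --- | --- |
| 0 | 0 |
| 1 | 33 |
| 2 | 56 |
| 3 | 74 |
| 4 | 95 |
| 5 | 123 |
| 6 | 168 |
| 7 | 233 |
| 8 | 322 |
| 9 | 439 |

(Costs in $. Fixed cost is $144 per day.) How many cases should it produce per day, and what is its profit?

Compute π = P·q − TC at each output: q=0: -144; q=1: -134; q=2: -114; q=3: -89; q=4: -67; q=5: -52; q=6: -54; q=7: -76; q=8: -122; q=9: -196.
Profit is maximized at q = 5. AVC there is 123/5 = $24.60 ≤ P, so producing beats shutting down (which would give -$144).

q = 5; profit = -$52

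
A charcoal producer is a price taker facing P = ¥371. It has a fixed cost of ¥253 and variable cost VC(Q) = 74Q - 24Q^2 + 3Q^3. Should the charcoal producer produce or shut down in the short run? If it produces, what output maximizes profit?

Produce at Q = 9

Variable cost is VC = 74Q - 24Q^2 + 3Q^3, so AVC = VC/Q = 74 - 24Q + 3Q^2 and MC = dTC/dQ = 74 - 48Q + 9Q^2.
The AVC parabola has its vertex at Q = 24/6 = 4, where AVC = 74 - 24·4 + 3·4^2 = ¥26.
P = ¥371 exceeds min AVC = ¥26, so the firm stays open.
Set P = MC: 371 = 74 - 48Q + 9Q^2 → -297 - 48Q + 9Q^2 = 0. The roots are Q = -11/3 and Q = 9; the profit-maximizing output is on the rising part of MC, so Q* = 9.
Check: AVC at Q = 9 is ¥101 ≤ P, so revenue covers variable cost.
Profit = P·Q − TC = 371·9 − 1162 = ¥2177.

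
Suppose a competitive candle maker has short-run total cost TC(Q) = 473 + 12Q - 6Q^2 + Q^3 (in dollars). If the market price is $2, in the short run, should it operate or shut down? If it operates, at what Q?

Strip out fixed cost: VC = 12Q - 6Q^2 + Q^3. Then AVC = 12 - 6Q + Q^2 and MC = 12 - 12Q + 3Q^2.
AVC is minimized where dAVC/dQ = -6 + 2Q = 0, at Q = 3; min AVC = 12 - 6·3 + 3^2 = $3.
Since P = $2 < min AVC = $3, price fails to cover variable cost at any output.
The firm minimizes its loss by shutting down and losing only its fixed cost of $473.

Shut down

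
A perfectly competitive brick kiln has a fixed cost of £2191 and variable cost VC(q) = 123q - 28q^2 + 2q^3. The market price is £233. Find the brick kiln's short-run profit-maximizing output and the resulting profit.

AVC = 123 - 28q + 2q^2; min AVC = £25 at q = 7. Since P = £233 ≥ min AVC, the firm produces.
With MC = 123 - 56q + 6q^2, P = MC on the upward-sloping part at q* = 11.
TR = 233·11 = 2563. TC = 2191 + 627 = 2818. Profit = 2563 − 2818 = -£255.
That loss of £255 beats the £2191 the firm would lose by shutting down; producing recovers £1936 of fixed cost.

Profit = -£255 at q = 11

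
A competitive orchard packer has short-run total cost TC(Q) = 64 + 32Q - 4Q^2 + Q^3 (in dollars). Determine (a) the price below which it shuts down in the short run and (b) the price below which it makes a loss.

Shutdown price = $28; break-even price = $48

AVC = 32 - 4Q + Q^2; minimized at Q = 2, giving min AVC = $28. That is the shutdown price.
ATC = 64/Q + 32 - 4Q + Q^2. Setting dATC/dQ = −64/Q^2 − 4 + 2Q = 0 gives Q = 4 (since 2·4^3 − 4·4^2 = 64).
min ATC = 64/4 + 32 − 4·4 + 4^2 = $48. That is the break-even price.
Between these two prices the firm operates at a loss; above $48 it earns a profit.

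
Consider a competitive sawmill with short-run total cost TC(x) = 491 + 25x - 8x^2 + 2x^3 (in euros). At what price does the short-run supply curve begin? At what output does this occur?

€17 per unit, at x = 2

The firm shuts down when price falls below the minimum of average variable cost. AVC = VC/x = 25 - 8x + 2x^2.
dAVC/dx = -8 + 4x = 0 gives x = 2. min AVC = 25 - 8·2 + 2·2^2 = 17.
The firm shuts down for any P below €17.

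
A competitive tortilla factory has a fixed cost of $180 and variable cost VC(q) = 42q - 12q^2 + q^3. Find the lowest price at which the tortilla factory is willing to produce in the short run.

$6 per unit

The firm shuts down when price falls below the minimum of average variable cost. AVC = VC/q = 42 - 12q + q^2.
dAVC/dq = -12 + 2q = 0 gives q = 6. min AVC = 42 - 12·6 + 6^2 = 6.
For P < $6 the firm produces nothing.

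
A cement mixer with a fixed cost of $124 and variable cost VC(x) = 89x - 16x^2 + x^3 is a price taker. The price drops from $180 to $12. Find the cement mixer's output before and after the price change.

Output falls from 13 to 0 (the firm shuts down)

AVC = 89 - 16x + x^2, minimized at x = 8 where min AVC = $25. MC = 89 - 32x + 3x^2.
At P = $180 ≥ min AVC, set P = MC on the rising branch: x = 13.
At P = $12 < min AVC = $25, price no longer covers variable cost at any output, so the firm shuts down: x = 0.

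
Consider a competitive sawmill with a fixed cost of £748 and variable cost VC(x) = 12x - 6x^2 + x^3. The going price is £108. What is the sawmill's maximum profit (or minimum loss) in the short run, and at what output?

Profit = -£108 at x = 8

AVC = 12 - 6x + x^2 has its minimum £3 at x = 3; price £108 clears that bar, so the firm operates.
MC = 12 - 12x + 3x^2. Setting P = MC and taking the root on the rising branch gives x* = 8.
TR = 108·8 = 864. TC = 748 + 224 = 972. Profit = 864 − 972 = -£108.
Shutting down would mean losing the fixed cost of £748, so operating at a loss of £108 is better by £640.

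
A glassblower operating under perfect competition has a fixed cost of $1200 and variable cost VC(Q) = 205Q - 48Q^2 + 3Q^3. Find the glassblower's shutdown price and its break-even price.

AVC = 205 - 48Q + 3Q^2; minimized at Q = 8, giving min AVC = $13. That is the shutdown price.
ATC = 1200/Q + 205 - 48Q + 3Q^2. Setting dATC/dQ = −1200/Q^2 − 48 + 6Q = 0 gives Q = 10 (since 6·10^3 − 48·10^2 = 1200).
min ATC = 1200/10 + 205 − 48·10 + 3·10^2 = $145. That is the break-even price.
Between these two prices the firm operates at a loss; above $145 it earns a profit.

Shutdown price = $13; break-even price = $145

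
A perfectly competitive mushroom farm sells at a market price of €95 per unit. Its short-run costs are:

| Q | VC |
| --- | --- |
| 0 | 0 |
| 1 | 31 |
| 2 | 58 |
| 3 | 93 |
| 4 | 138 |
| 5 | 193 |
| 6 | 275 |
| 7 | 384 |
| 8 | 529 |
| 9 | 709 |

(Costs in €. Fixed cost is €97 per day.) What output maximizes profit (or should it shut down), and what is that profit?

Tabulate TR − TC: Q=0: -97; Q=1: -33; Q=2: 35; Q=3: 95; Q=4: 145; Q=5: 185; Q=6: 198; Q=7: 184; Q=8: 134; Q=9: 49.
Profit is maximized at Q = 6. AVC there is 275/6 = €45.83 ≤ P, so producing beats shutting down (which would give -€97).

Q = 6; profit = €198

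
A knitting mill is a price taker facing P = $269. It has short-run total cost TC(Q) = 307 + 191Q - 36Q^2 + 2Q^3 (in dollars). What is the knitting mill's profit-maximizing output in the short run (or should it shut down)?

From TC, MC = TC'(Q) = 191 - 72Q + 6Q^2 and AVC = VC/Q = 191 - 36Q + 2Q^2.
The AVC parabola has its vertex at Q = 36/4 = 9, where AVC = 191 - 36·9 + 2·9^2 = $29.
Since P = $269 ≥ min AVC = $29, price covers variable cost and the firm should produce.
Set P = MC: 269 = 191 - 72Q + 6Q^2 → -78 - 72Q + 6Q^2 = 0. The roots are Q = -1 and Q = 13; the profit-maximizing output is on the rising part of MC, so Q* = 13.
Check: AVC at Q = 13 is $61 ≤ P, so revenue covers variable cost.
Profit = P·Q − TC = 269·13 − 1100 = $2397.

Produce at Q = 13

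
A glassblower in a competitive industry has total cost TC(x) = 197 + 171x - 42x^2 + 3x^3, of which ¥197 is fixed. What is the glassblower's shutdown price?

Short-run supply begins at min AVC. From VC = 171x - 42x^2 + 3x^3, AVC = 171 - 42x + 3x^2.
dAVC/dx = -42 + 6x = 0 gives x = 7. min AVC = 171 - 42·7 + 3·7^2 = 24.
The firm shuts down for any P below ¥24.

¥24 per unit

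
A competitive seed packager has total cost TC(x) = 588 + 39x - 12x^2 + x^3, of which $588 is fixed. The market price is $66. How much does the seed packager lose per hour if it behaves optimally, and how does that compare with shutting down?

AVC = 39 - 12x + x^2 has its minimum $3 at x = 6; price $66 clears that bar, so the firm operates.
With MC = 39 - 24x + 3x^2, P = MC on the upward-sloping part at x* = 9.
TR = 66·9 = 594. TC = 588 + 108 = 696. Profit = 594 − 696 = -$102.
That loss of $102 beats the $588 the firm would lose by shutting down; producing recovers $486 of fixed cost.

Profit = -$102 at x = 9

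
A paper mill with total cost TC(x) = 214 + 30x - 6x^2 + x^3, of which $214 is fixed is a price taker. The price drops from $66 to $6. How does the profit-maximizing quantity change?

Output falls from 6 to 0 (the firm shuts down)

MC = 30 - 12x + 3x^2; the shutdown threshold is min AVC = $21 (at x = 3).
At P = $66 ≥ min AVC, set P = MC on the rising branch: x = 6.
At P = $6 < min AVC = $21, price no longer covers variable cost at any output, so the firm shuts down: x = 0.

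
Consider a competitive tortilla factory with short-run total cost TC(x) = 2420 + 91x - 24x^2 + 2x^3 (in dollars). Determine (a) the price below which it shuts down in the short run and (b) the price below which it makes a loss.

Shutdown price = $19; break-even price = $289

Shutdown price = min AVC. AVC = 91 - 24x + 2x^2, with vertex at x = 6 and minimum $19.
ATC = 2420/x + 91 - 24x + 2x^2. Setting dATC/dx = −2420/x^2 − 24 + 4x = 0 gives x = 11 (since 4·11^3 − 24·11^2 = 2420).
min ATC = 2420/11 + 91 − 24·11 + 2·11^2 = $289. That is the break-even price.
Between these two prices the firm operates at a loss; above $289 it earns a profit.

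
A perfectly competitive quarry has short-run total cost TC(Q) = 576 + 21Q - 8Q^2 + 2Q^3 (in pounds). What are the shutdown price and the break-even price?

Shutdown price = min AVC. AVC = 21 - 8Q + 2Q^2, with vertex at Q = 2 and minimum £13.
ATC = 576/Q + 21 - 8Q + 2Q^2. Setting dATC/dQ = −576/Q^2 − 8 + 4Q = 0 gives Q = 6 (since 4·6^3 − 8·6^2 = 576).
min ATC = 576/6 + 21 − 8·6 + 2·6^2 = £141. That is the break-even price.
Between these two prices the firm operates at a loss; above £141 it earns a profit.

Shutdown price = £13; break-even price = £141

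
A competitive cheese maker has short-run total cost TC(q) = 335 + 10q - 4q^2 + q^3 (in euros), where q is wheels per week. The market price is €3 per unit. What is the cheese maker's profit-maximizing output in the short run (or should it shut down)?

Strip out fixed cost: VC = 10q - 4q^2 + q^3. Then AVC = 10 - 4q + q^2 and MC = 10 - 8q + 3q^2.
AVC hits its minimum where MC = AVC, at q = 2, giving min AVC = 10 - 4·2 + 2^2 = €6.
With P < min AVC (€3 < €6), every unit sold adds to the loss.
The firm minimizes its loss by shutting down and losing only its fixed cost of €335.

Shut down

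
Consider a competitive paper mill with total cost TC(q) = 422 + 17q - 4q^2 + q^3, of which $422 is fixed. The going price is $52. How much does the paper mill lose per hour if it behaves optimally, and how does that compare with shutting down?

AVC = 17 - 4q + q^2 has its minimum $13 at q = 2; price $52 clears that bar, so the firm operates.
With MC = 17 - 8q + 3q^2, P = MC on the upward-sloping part at q* = 5.
TR = 52·5 = 260. TC = 422 + 110 = 532. Profit = 260 − 532 = -$272.
That loss of $272 beats the $422 the firm would lose by shutting down; producing recovers $150 of fixed cost.

Profit = -$272 at q = 5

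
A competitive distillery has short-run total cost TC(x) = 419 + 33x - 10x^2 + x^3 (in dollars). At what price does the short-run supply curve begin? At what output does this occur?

The firm shuts down when price falls below the minimum of average variable cost. AVC = VC/x = 33 - 10x + x^2.
dAVC/dx = -10 + 2x = 0 gives x = 5. min AVC = 33 - 10·5 + 5^2 = 8.
So the shutdown price is $8.

$8 per unit, at x = 5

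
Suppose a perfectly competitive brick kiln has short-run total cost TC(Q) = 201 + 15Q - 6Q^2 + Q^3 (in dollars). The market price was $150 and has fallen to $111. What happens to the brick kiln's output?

Output falls from 9 to 8

MC = 15 - 12Q + 3Q^2; the shutdown threshold is min AVC = $6 (at Q = 3).
With P = $150 above the shutdown price, P = MC gives Q = 9.
At P = $111 ≥ min AVC, set P = MC: Q = 8. The firm stays open but cuts output.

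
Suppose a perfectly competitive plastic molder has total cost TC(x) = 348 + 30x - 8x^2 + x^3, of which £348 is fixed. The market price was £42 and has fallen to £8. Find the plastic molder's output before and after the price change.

AVC = 30 - 8x + x^2, minimized at x = 4 where min AVC = £14. MC = 30 - 16x + 3x^2.
With P = £42 above the shutdown price, P = MC gives x = 6.
At P = £8 < min AVC = £14, price no longer covers variable cost at any output, so the firm shuts down: x = 0.

Output falls from 6 to 0 (the firm shuts down)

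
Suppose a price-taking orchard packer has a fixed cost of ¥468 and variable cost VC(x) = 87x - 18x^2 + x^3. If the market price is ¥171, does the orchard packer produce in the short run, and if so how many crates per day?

From TC, MC = TC'(x) = 87 - 36x + 3x^2 and AVC = VC/x = 87 - 18x + x^2.
The AVC parabola has its vertex at x = 18/2 = 9, where AVC = 87 - 18·9 + 9^2 = ¥6.
P = ¥171 exceeds min AVC = ¥6, so the firm stays open.
P = MC gives -84 - 36x + 3x^2 = 0, with roots -2 and 14. Take the larger (rising MC): x* = 14.
Check: AVC at x = 14 is ¥31 ≤ P, so revenue covers variable cost.
Profit = P·x − TC = 171·14 − 902 = ¥1492.

Produce at x = 14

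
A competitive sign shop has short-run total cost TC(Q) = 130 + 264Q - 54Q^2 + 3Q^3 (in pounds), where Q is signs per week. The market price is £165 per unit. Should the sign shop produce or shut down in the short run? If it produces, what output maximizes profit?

Variable cost is VC = 264Q - 54Q^2 + 3Q^3, so AVC = VC/Q = 264 - 54Q + 3Q^2 and MC = dTC/dQ = 264 - 108Q + 9Q^2.
AVC is minimized where dAVC/dQ = -54 + 6Q = 0, at Q = 9; min AVC = 264 - 54·9 + 3·9^2 = £21.
Since P = £165 ≥ min AVC = £21, price covers variable cost and the firm should produce.
P = MC gives 99 - 108Q + 9Q^2 = 0, with roots 1 and 11. Take the larger (rising MC): Q* = 11.
Check: AVC at Q = 11 is £33 ≤ P, so revenue covers variable cost.
Profit = P·Q − TC = 165·11 − 493 = £1322.

Produce at Q = 11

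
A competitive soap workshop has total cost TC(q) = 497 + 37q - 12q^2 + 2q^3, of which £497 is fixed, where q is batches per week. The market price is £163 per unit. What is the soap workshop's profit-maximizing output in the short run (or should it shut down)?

From TC, MC = TC'(q) = 37 - 24q + 6q^2 and AVC = VC/q = 37 - 12q + 2q^2.
AVC is minimized where dAVC/dq = -12 + 4q = 0, at q = 3; min AVC = 37 - 12·3 + 2·3^2 = £19.
Because £163 ≥ £19, revenue can cover variable cost; the firm operates.
P = MC gives -126 - 24q + 6q^2 = 0, with roots -3 and 7. Take the larger (rising MC): q* = 7.
Check: AVC at q = 7 is £51 ≤ P, so revenue covers variable cost.
Profit = P·q − TC = 163·7 − 854 = £287.

Produce at q = 7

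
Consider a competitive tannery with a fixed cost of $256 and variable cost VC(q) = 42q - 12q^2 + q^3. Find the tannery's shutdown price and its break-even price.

Shutdown price = min AVC. AVC = 42 - 12q + q^2, with vertex at q = 6 and minimum $6.
ATC = 256/q + 42 - 12q + q^2. Setting dATC/dq = −256/q^2 − 12 + 2q = 0 gives q = 8 (since 2·8^3 − 12·8^2 = 256).
min ATC = 256/8 + 42 − 12·8 + 8^2 = $42. That is the break-even price.
Between these two prices the firm operates at a loss; above $42 it earns a profit.

Shutdown price = $6; break-even price = $42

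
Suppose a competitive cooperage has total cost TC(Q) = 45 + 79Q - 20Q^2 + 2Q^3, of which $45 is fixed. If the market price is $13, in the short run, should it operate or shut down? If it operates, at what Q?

Variable cost is VC = 79Q - 20Q^2 + 2Q^3, so AVC = VC/Q = 79 - 20Q + 2Q^2 and MC = dTC/dQ = 79 - 40Q + 6Q^2.
AVC hits its minimum where MC = AVC, at Q = 5, giving min AVC = 79 - 20·5 + 2·5^2 = $29.
Since P = $13 < min AVC = $29, price fails to cover variable cost at any output.
Best response: produce nothing and absorb the $45 fixed cost.

Shut down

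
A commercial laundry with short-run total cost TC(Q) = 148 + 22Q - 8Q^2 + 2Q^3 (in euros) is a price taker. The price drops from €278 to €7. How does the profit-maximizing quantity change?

Output falls from 8 to 0 (the firm shuts down)

AVC = 22 - 8Q + 2Q^2, minimized at Q = 2 where min AVC = €14. MC = 22 - 16Q + 6Q^2.
At P = €278 ≥ min AVC, set P = MC on the rising branch: Q = 8.
At P = €7 < min AVC = €14, price no longer covers variable cost at any output, so the firm shuts down: Q = 0.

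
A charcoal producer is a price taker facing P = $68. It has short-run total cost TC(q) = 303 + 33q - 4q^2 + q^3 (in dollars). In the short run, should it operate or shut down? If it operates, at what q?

From TC, MC = TC'(q) = 33 - 8q + 3q^2 and AVC = VC/q = 33 - 4q + q^2.
AVC is minimized where dAVC/dq = -4 + 2q = 0, at q = 2; min AVC = 33 - 4·2 + 2^2 = $29.
P = $68 exceeds min AVC = $29, so the firm stays open.
Set P = MC: 68 = 33 - 8q + 3q^2 → -35 - 8q + 3q^2 = 0. The roots are q = -7/3 and q = 5; the profit-maximizing output is on the rising part of MC, so q* = 5.
Check: AVC at q = 5 is $38 ≤ P, so revenue covers variable cost.
Profit = P·q − TC = 68·5 − 493 = -$153, a loss, but smaller than the $303 fixed cost the firm would lose by shutting down.

Produce at q = 5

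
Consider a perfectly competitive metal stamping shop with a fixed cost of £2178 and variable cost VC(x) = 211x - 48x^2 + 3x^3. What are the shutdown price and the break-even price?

Shutdown price = min AVC. AVC = 211 - 48x + 3x^2, with vertex at x = 8 and minimum £19.
ATC = 2178/x + 211 - 48x + 3x^2. Setting dATC/dx = −2178/x^2 − 48 + 6x = 0 gives x = 11 (since 6·11^3 − 48·11^2 = 2178).
min ATC = 2178/11 + 211 − 48·11 + 3·11^2 = £244. That is the break-even price.
Between these two prices the firm operates at a loss; above £244 it earns a profit.

Shutdown price = £19; break-even price = £244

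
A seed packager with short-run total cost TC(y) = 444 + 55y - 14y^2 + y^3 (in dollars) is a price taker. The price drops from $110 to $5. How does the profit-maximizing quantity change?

Output falls from 11 to 0 (the firm shuts down)

MC = 55 - 28y + 3y^2; the shutdown threshold is min AVC = $6 (at y = 7).
At P = $110 ≥ min AVC, set P = MC on the rising branch: y = 11.
At P = $5 < min AVC = $6, price no longer covers variable cost at any output, so the firm shuts down: y = 0.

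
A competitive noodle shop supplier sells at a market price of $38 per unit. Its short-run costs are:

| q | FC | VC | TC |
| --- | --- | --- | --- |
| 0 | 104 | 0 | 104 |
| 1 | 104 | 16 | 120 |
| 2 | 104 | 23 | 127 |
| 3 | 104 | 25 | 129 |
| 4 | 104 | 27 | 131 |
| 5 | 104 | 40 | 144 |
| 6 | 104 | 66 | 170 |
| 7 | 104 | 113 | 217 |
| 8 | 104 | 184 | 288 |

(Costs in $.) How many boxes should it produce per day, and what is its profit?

Profit at each row (π = 38q − TC): q=0: -104; q=1: -82; q=2: -51; q=3: -15; q=4: 21; q=5: 46; q=6: 58; q=7: 49; q=8: 16.
Profit is maximized at q = 6. AVC there is 66/6 = $11 ≤ P, so producing beats shutting down (which would give -$104).

q = 6; profit = $58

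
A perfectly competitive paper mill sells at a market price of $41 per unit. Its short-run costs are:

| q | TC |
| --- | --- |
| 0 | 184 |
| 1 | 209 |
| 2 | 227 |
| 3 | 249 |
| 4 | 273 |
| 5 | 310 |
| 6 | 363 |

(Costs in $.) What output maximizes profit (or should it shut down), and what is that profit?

q = 5; profit = -$105

Compute π = P·q − TC at each output: q=0: -184; q=1: -168; q=2: -145; q=3: -126; q=4: -109; q=5: -105; q=6: -117.
Profit is maximized at q = 5. AVC there is 126/5 = $25.20 ≤ P, so producing beats shutting down (which would give -$184).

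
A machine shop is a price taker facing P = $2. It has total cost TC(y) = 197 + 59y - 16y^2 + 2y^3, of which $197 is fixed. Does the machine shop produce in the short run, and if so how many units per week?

Shut down

From TC, MC = TC'(y) = 59 - 32y + 6y^2 and AVC = VC/y = 59 - 16y + 2y^2.
AVC hits its minimum where MC = AVC, at y = 4, giving min AVC = 59 - 16·4 + 2·4^2 = $27.
Since P = $2 < min AVC = $27, price fails to cover variable cost at any output.
Shutting down limits the loss to fixed cost, $197.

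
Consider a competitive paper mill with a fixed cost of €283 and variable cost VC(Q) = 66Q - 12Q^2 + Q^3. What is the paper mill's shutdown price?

€30 per unit

Short-run supply begins at min AVC. From VC = 66Q - 12Q^2 + Q^3, AVC = 66 - 12Q + Q^2.
dAVC/dQ = -12 + 2Q = 0 gives Q = 6. min AVC = 66 - 12·6 + 6^2 = 30.
For P < €30 the firm produces nothing.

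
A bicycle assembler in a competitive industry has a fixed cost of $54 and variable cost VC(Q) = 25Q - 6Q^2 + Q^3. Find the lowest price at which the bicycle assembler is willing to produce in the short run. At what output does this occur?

The firm shuts down when price falls below the minimum of average variable cost. AVC = VC/Q = 25 - 6Q + Q^2.
dAVC/dQ = -6 + 2Q = 0 gives Q = 3. min AVC = 25 - 6·3 + 3^2 = 16.
So the shutdown price is $16.

$16 per unit, at Q = 3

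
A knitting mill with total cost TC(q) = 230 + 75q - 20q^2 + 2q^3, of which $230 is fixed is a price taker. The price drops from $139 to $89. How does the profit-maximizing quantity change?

Output falls from 8 to 7

MC = 75 - 40q + 6q^2; the shutdown threshold is min AVC = $25 (at q = 5).
With P = $139 above the shutdown price, P = MC gives q = 8.
At P = $89 ≥ min AVC, set P = MC: q = 7. The firm stays open but cuts output.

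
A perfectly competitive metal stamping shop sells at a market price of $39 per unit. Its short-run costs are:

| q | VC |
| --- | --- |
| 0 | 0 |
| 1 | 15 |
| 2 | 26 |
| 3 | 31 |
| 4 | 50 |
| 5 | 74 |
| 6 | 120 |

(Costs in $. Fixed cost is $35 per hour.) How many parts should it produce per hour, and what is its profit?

q = 5; profit = $86

Profit at each row (π = 39q − TC): q=0: -35; q=1: -11; q=2: 17; q=3: 51; q=4: 71; q=5: 86; q=6: 79.
Profit is maximized at q = 5. AVC there is 74/5 = $14.80 ≤ P, so producing beats shutting down (which would give -$35).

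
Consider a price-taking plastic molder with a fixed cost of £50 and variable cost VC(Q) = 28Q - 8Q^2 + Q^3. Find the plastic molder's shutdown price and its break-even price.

Shutdown price = £12; break-even price = £23

Shutdown price = min AVC. AVC = 28 - 8Q + Q^2, with vertex at Q = 4 and minimum £12.
ATC = 50/Q + 28 - 8Q + Q^2. Setting dATC/dQ = −50/Q^2 − 8 + 2Q = 0 gives Q = 5 (since 2·5^3 − 8·5^2 = 50).
min ATC = 50/5 + 28 − 8·5 + 5^2 = £23. That is the break-even price.
Between these two prices the firm operates at a loss; above £23 it earns a profit.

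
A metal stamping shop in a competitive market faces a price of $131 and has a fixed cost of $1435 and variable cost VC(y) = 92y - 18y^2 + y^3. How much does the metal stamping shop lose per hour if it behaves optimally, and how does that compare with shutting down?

Profit = -$83 at y = 13

AVC = 92 - 18y + y^2 has its minimum $11 at y = 9; price $131 clears that bar, so the firm operates.
MC = 92 - 36y + 3y^2. Setting P = MC and taking the root on the rising branch gives y* = 13.
TR = 131·13 = 1703. TC = 1435 + 351 = 1786. Profit = 1703 − 1786 = -$83.
By producing, the firm covers all variable cost plus $1352 of fixed cost; shutting down would lose the full $1435.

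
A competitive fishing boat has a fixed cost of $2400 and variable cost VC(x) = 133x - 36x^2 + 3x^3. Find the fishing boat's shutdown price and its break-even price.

Shutdown price = $25; break-even price = $313

AVC = 133 - 36x + 3x^2; minimized at x = 6, giving min AVC = $25. That is the shutdown price.
ATC = 2400/x + 133 - 36x + 3x^2. Setting dATC/dx = −2400/x^2 − 36 + 6x = 0 gives x = 10 (since 6·10^3 − 36·10^2 = 2400).
min ATC = 2400/10 + 133 − 36·10 + 3·10^2 = $313. That is the break-even price.
Between these two prices the firm operates at a loss; above $313 it earns a profit.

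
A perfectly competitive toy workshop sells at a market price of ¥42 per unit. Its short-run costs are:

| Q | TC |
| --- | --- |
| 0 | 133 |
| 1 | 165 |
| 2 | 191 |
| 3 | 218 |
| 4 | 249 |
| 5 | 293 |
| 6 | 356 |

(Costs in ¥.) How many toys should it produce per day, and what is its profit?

Tabulate TR − TC: Q=0: -133; Q=1: -123; Q=2: -107; Q=3: -92; Q=4: -81; Q=5: -83; Q=6: -104.
Profit is maximized at Q = 4. AVC there is 116/4 = ¥29 ≤ P, so producing beats shutting down (which would give -¥133).

Q = 4; profit = -¥81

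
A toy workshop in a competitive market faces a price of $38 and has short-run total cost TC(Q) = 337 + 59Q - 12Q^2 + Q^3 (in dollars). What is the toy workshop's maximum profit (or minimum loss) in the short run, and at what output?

Profit = -$239 at Q = 7

AVC = 59 - 12Q + Q^2 has its minimum $23 at Q = 6; price $38 clears that bar, so the firm operates.
MC = 59 - 24Q + 3Q^2. Setting P = MC and taking the root on the rising branch gives Q* = 7.
TR = 38·7 = 266. TC = 337 + 168 = 505. Profit = 266 − 505 = -$239.
That loss of $239 beats the $337 the firm would lose by shutting down; producing recovers $98 of fixed cost.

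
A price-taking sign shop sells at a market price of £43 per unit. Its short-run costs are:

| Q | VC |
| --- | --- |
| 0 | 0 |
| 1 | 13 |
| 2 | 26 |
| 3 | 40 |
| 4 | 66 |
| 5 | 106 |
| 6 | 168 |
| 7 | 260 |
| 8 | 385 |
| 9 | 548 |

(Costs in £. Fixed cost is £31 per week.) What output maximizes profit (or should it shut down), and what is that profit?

Tabulate TR − TC: Q=0: -31; Q=1: -1; Q=2: 29; Q=3: 58; Q=4: 75; Q=5: 78; Q=6: 59; Q=7: 10; Q=8: -72; Q=9: -192.
Profit is maximized at Q = 5. AVC there is 106/5 = £21.20 ≤ P, so producing beats shutting down (which would give -£31).

Q = 5; profit = £78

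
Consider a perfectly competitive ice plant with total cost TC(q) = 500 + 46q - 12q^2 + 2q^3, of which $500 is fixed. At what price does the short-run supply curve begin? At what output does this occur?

$28 per unit, at q = 3

The firm shuts down when price falls below the minimum of average variable cost. AVC = VC/q = 46 - 12q + 2q^2.
dAVC/dq = -12 + 4q = 0 gives q = 3. min AVC = 46 - 12·3 + 2·3^2 = 28.
So the shutdown price is $28.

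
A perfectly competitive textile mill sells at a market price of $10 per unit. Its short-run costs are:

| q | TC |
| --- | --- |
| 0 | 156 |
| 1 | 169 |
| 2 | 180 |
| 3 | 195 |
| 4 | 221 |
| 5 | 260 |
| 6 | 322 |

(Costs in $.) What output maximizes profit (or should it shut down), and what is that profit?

Compute π = P·q − TC at each output: q=0: -156; q=1: -159; q=2: -160; q=3: -165; q=4: -181; q=5: -210; q=6: -262.
Profit is highest at q = 0. Equivalently, the lowest AVC in the table is 24/2 ≈ $12 at q = 2, and P = $10 falls below it — price never covers variable cost, so the firm shuts down and loses only its fixed cost.

q = 0 (shut down); profit = -$156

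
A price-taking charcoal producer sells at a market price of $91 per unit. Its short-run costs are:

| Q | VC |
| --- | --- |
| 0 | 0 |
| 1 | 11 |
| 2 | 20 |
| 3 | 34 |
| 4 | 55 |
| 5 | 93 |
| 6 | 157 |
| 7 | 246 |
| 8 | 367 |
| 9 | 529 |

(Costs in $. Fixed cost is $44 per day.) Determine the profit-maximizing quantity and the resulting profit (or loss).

Q = 7; profit = $347

Compute π = P·Q − TC at each output: Q=0: -44; Q=1: 36; Q=2: 118; Q=3: 195; Q=4: 265; Q=5: 318; Q=6: 345; Q=7: 347; Q=8: 317; Q=9: 246.
Profit is maximized at Q = 7. AVC there is 246/7 = $35.14 ≤ P, so producing beats shutting down (which would give -$44).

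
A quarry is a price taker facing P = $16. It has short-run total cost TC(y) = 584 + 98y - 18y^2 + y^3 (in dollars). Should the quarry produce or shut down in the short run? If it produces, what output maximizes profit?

From TC, MC = TC'(y) = 98 - 36y + 3y^2 and AVC = VC/y = 98 - 18y + y^2.
AVC is minimized where dAVC/dy = -18 + 2y = 0, at y = 9; min AVC = 98 - 18·9 + 9^2 = $17.
Since P = $16 < min AVC = $17, price fails to cover variable cost at any output.
Shutting down limits the loss to fixed cost, $584.

Shut down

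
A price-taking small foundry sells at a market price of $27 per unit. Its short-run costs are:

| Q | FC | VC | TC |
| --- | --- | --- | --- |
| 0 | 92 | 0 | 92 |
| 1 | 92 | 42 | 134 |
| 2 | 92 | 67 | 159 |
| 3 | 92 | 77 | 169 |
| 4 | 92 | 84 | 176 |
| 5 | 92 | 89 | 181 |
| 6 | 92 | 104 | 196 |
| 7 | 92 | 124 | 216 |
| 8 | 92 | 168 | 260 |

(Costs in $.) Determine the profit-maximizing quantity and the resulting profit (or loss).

Profit at each row (π = 27Q − TC): Q=0: -92; Q=1: -107; Q=2: -105; Q=3: -88; Q=4: -68; Q=5: -46; Q=6: -34; Q=7: -27; Q=8: -44.
Profit is maximized at Q = 7. AVC there is 124/7 = $17.71 ≤ P, so producing beats shutting down (which would give -$92).

Q = 7; profit = -$27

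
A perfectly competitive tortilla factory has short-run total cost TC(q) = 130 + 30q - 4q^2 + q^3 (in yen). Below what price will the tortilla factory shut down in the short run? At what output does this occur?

Short-run supply begins at min AVC. From VC = 30q - 4q^2 + q^3, AVC = 30 - 4q + q^2.
At the minimum of AVC, MC = AVC. MC = 30 - 8q + 3q^2; setting MC = AVC gives 2q^2 - 4q = 0, so q = 2. min AVC = 26.
So the shutdown price is ¥26.

¥26 per unit, at q = 2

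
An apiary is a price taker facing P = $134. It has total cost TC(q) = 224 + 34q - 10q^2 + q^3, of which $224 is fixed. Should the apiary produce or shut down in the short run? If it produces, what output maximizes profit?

Variable cost is VC = 34q - 10q^2 + q^3, so AVC = VC/q = 34 - 10q + q^2 and MC = dTC/dq = 34 - 20q + 3q^2.
AVC is minimized where dAVC/dq = -10 + 2q = 0, at q = 5; min AVC = 34 - 10·5 + 5^2 = $9.
P = $134 exceeds min AVC = $9, so the firm stays open.
Set P = MC: 134 = 34 - 20q + 3q^2 → -100 - 20q + 3q^2 = 0. The roots are q = -10/3 and q = 10; the profit-maximizing output is on the rising part of MC, so q* = 10.
Check: AVC at q = 10 is $34 ≤ P, so revenue covers variable cost.
Profit = P·q − TC = 134·10 − 564 = $776.

Produce at q = 10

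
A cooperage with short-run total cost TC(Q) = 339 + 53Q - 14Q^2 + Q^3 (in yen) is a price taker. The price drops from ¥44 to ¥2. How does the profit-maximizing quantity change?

Output falls from 9 to 0 (the firm shuts down)

AVC = 53 - 14Q + Q^2, minimized at Q = 7 where min AVC = ¥4. MC = 53 - 28Q + 3Q^2.
With P = ¥44 above the shutdown price, P = MC gives Q = 9.
At P = ¥2 < min AVC = ¥4, price no longer covers variable cost at any output, so the firm shuts down: Q = 0.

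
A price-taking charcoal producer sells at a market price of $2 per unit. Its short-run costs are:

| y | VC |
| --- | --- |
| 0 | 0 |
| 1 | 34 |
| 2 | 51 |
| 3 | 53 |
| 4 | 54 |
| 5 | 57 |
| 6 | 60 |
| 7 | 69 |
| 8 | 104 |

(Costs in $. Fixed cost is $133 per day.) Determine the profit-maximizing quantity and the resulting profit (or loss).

y = 0 (shut down); profit = -$133

Profit at each row (π = 2y − TC): y=0: -133; y=1: -165; y=2: -180; y=3: -180; y=4: -179; y=5: -180; y=6: -181; y=7: -188; y=8: -221.
Profit is highest at y = 0. Equivalently, the lowest AVC in the table is 69/7 ≈ $9.86 at y = 7, and P = $2 falls below it — price never covers variable cost, so the firm shuts down and loses only its fixed cost.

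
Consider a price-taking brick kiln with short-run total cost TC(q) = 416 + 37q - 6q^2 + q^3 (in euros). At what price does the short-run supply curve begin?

€28 per unit

The firm shuts down when price falls below the minimum of average variable cost. AVC = VC/q = 37 - 6q + q^2.
dAVC/dq = -6 + 2q = 0 gives q = 3. min AVC = 37 - 6·3 + 3^2 = 28.
The firm shuts down for any P below €28.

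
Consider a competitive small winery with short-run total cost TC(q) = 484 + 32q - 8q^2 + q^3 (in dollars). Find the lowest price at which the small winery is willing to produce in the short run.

$16 per unit

The shutdown price is the minimum of AVC. VC = 32q - 8q^2 + q^3, so AVC = 32 - 8q + q^2.
dAVC/dq = -8 + 2q = 0 gives q = 4. min AVC = 32 - 8·4 + 4^2 = 16.
For P < $16 the firm produces nothing.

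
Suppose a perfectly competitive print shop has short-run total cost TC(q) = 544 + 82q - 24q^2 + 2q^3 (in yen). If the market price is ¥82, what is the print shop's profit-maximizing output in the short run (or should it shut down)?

Variable cost is VC = 82q - 24q^2 + 2q^3, so AVC = VC/q = 82 - 24q + 2q^2 and MC = dTC/dq = 82 - 48q + 6q^2.
The AVC parabola has its vertex at q = 24/4 = 6, where AVC = 82 - 24·6 + 2·6^2 = ¥10.
Because ¥82 ≥ ¥10, revenue can cover variable cost; the firm operates.
Solving P = MC: -48q + 6q^2 = 0 ⇒ q = 0 or 8. On the upward-sloping branch, q* = 8.
Check: AVC at q = 8 is ¥18 ≤ P, so revenue covers variable cost.
Profit = P·q − TC = 82·8 − 688 = -¥32, a loss, but smaller than the ¥544 fixed cost the firm would lose by shutting down.

Produce at q = 8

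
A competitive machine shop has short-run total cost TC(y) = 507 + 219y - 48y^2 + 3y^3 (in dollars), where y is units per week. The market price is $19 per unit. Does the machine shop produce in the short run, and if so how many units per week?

Shut down

Variable cost is VC = 219y - 48y^2 + 3y^3, so AVC = VC/y = 219 - 48y + 3y^2 and MC = dTC/dy = 219 - 96y + 9y^2.
AVC hits its minimum where MC = AVC, at y = 8, giving min AVC = 219 - 48·8 + 3·8^2 = $27.
With P < min AVC ($19 < $27), every unit sold adds to the loss.
The firm minimizes its loss by shutting down and losing only its fixed cost of $507.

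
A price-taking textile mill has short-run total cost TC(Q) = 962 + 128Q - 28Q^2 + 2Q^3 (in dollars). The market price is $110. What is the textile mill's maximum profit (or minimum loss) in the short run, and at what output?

AVC = 128 - 28Q + 2Q^2 has its minimum $30 at Q = 7; price $110 clears that bar, so the firm operates.
With MC = 128 - 56Q + 6Q^2, P = MC on the upward-sloping part at Q* = 9.
TR = 110·9 = 990. TC = 962 + 342 = 1304. Profit = 990 − 1304 = -$314.
By producing, the firm covers all variable cost plus $648 of fixed cost; shutting down would lose the full $962.

Profit = -$314 at Q = 9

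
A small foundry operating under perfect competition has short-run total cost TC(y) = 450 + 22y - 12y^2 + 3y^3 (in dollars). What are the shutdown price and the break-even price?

Shutdown price = min AVC. AVC = 22 - 12y + 3y^2, with vertex at y = 2 and minimum $10.
ATC = 450/y + 22 - 12y + 3y^2. Setting dATC/dy = −450/y^2 − 12 + 6y = 0 gives y = 5 (since 6·5^3 − 12·5^2 = 450).
min ATC = 450/5 + 22 − 12·5 + 3·5^2 = $127. That is the break-even price.
Between these two prices the firm operates at a loss; above $127 it earns a profit.

Shutdown price = $10; break-even price = $127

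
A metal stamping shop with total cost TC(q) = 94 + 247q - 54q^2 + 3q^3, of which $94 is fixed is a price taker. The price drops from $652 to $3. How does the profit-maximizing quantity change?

Output falls from 15 to 0 (the firm shuts down)

MC = 247 - 108q + 9q^2; the shutdown threshold is min AVC = $4 (at q = 9).
At P = $652 ≥ min AVC, set P = MC on the rising branch: q = 15.
At P = $3 < min AVC = $4, price no longer covers variable cost at any output, so the firm shuts down: q = 0.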